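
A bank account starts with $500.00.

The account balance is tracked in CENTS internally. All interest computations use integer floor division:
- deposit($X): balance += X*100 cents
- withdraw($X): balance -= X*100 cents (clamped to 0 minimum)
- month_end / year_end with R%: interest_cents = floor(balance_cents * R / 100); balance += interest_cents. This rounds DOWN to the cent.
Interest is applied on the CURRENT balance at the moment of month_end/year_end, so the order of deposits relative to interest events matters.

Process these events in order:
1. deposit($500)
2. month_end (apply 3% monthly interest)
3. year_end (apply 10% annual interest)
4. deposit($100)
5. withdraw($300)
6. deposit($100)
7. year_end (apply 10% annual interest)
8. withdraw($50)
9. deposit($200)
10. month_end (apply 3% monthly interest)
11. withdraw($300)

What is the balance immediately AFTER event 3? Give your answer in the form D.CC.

After 1 (deposit($500)): balance=$1000.00 total_interest=$0.00
After 2 (month_end (apply 3% monthly interest)): balance=$1030.00 total_interest=$30.00
After 3 (year_end (apply 10% annual interest)): balance=$1133.00 total_interest=$133.00

Answer: 1133.00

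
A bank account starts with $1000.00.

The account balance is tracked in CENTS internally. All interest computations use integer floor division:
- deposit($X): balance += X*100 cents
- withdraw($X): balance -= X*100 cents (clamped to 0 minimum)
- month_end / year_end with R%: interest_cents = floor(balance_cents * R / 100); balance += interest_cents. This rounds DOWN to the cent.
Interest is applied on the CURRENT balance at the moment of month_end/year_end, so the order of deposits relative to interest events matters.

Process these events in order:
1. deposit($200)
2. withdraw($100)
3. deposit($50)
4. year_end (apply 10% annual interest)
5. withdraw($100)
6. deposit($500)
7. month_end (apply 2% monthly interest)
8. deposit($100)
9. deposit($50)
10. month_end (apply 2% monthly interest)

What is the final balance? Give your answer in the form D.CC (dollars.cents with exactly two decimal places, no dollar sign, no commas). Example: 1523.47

Answer: 1885.26

Derivation:
After 1 (deposit($200)): balance=$1200.00 total_interest=$0.00
After 2 (withdraw($100)): balance=$1100.00 total_interest=$0.00
After 3 (deposit($50)): balance=$1150.00 total_interest=$0.00
After 4 (year_end (apply 10% annual interest)): balance=$1265.00 total_interest=$115.00
After 5 (withdraw($100)): balance=$1165.00 total_interest=$115.00
After 6 (deposit($500)): balance=$1665.00 total_interest=$115.00
After 7 (month_end (apply 2% monthly interest)): balance=$1698.30 total_interest=$148.30
After 8 (deposit($100)): balance=$1798.30 total_interest=$148.30
After 9 (deposit($50)): balance=$1848.30 total_interest=$148.30
After 10 (month_end (apply 2% monthly interest)): balance=$1885.26 total_interest=$185.26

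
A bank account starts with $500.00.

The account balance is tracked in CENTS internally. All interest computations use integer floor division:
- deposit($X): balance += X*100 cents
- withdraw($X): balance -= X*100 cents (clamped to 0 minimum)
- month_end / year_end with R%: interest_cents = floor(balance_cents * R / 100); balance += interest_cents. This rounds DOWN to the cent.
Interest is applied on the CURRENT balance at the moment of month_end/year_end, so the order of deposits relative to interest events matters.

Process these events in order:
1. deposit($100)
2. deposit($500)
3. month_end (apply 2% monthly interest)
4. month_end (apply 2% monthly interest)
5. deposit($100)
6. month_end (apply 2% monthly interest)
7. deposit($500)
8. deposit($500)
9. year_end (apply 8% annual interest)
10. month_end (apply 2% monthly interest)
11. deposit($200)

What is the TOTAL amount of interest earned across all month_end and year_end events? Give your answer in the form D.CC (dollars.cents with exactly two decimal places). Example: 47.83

After 1 (deposit($100)): balance=$600.00 total_interest=$0.00
After 2 (deposit($500)): balance=$1100.00 total_interest=$0.00
After 3 (month_end (apply 2% monthly interest)): balance=$1122.00 total_interest=$22.00
After 4 (month_end (apply 2% monthly interest)): balance=$1144.44 total_interest=$44.44
After 5 (deposit($100)): balance=$1244.44 total_interest=$44.44
After 6 (month_end (apply 2% monthly interest)): balance=$1269.32 total_interest=$69.32
After 7 (deposit($500)): balance=$1769.32 total_interest=$69.32
After 8 (deposit($500)): balance=$2269.32 total_interest=$69.32
After 9 (year_end (apply 8% annual interest)): balance=$2450.86 total_interest=$250.86
After 10 (month_end (apply 2% monthly interest)): balance=$2499.87 total_interest=$299.87
After 11 (deposit($200)): balance=$2699.87 total_interest=$299.87

Answer: 299.87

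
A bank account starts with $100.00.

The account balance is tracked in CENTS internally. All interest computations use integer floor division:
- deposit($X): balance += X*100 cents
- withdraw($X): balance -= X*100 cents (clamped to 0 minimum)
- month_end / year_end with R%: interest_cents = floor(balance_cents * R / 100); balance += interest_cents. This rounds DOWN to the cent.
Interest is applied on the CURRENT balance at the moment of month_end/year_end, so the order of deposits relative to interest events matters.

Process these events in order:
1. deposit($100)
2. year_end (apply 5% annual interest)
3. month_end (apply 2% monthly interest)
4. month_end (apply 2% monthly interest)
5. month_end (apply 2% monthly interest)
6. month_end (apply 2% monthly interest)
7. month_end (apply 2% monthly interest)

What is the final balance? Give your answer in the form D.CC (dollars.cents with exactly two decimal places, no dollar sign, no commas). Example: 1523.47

Answer: 231.83

Derivation:
After 1 (deposit($100)): balance=$200.00 total_interest=$0.00
After 2 (year_end (apply 5% annual interest)): balance=$210.00 total_interest=$10.00
After 3 (month_end (apply 2% monthly interest)): balance=$214.20 total_interest=$14.20
After 4 (month_end (apply 2% monthly interest)): balance=$218.48 total_interest=$18.48
After 5 (month_end (apply 2% monthly interest)): balance=$222.84 total_interest=$22.84
After 6 (month_end (apply 2% monthly interest)): balance=$227.29 total_interest=$27.29
After 7 (month_end (apply 2% monthly interest)): balance=$231.83 total_interest=$31.83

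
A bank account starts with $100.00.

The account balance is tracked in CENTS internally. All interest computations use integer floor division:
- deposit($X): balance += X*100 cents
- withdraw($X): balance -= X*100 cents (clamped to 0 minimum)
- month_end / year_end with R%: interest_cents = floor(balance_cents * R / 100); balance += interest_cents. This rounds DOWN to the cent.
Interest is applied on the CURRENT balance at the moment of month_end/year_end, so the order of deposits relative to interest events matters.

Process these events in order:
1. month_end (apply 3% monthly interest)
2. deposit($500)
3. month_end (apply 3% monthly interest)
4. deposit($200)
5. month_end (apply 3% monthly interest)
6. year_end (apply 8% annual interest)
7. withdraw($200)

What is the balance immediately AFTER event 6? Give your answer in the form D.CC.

Answer: 913.37

Derivation:
After 1 (month_end (apply 3% monthly interest)): balance=$103.00 total_interest=$3.00
After 2 (deposit($500)): balance=$603.00 total_interest=$3.00
After 3 (month_end (apply 3% monthly interest)): balance=$621.09 total_interest=$21.09
After 4 (deposit($200)): balance=$821.09 total_interest=$21.09
After 5 (month_end (apply 3% monthly interest)): balance=$845.72 total_interest=$45.72
After 6 (year_end (apply 8% annual interest)): balance=$913.37 total_interest=$113.37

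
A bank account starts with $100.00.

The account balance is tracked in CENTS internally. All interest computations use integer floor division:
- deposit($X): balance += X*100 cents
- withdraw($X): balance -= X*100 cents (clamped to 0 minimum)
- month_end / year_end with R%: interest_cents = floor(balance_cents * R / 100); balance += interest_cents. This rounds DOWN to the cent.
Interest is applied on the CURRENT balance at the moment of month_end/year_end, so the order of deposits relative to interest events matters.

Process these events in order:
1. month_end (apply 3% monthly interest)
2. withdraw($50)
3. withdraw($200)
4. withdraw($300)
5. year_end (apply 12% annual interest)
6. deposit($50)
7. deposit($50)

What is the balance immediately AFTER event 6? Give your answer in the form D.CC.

Answer: 50.00

Derivation:
After 1 (month_end (apply 3% monthly interest)): balance=$103.00 total_interest=$3.00
After 2 (withdraw($50)): balance=$53.00 total_interest=$3.00
After 3 (withdraw($200)): balance=$0.00 total_interest=$3.00
After 4 (withdraw($300)): balance=$0.00 total_interest=$3.00
After 5 (year_end (apply 12% annual interest)): balance=$0.00 total_interest=$3.00
After 6 (deposit($50)): balance=$50.00 total_interest=$3.00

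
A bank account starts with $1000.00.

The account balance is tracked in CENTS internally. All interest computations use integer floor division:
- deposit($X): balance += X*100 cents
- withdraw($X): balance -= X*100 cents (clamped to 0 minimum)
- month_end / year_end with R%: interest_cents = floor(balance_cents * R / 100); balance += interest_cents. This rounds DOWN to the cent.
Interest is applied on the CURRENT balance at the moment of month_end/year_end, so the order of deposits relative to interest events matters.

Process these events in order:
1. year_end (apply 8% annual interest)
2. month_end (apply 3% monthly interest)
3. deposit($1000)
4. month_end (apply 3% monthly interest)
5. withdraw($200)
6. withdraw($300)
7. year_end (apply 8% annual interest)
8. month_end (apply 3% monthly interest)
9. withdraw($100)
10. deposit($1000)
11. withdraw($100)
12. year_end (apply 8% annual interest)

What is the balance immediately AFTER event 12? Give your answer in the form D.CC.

Answer: 2877.24

Derivation:
After 1 (year_end (apply 8% annual interest)): balance=$1080.00 total_interest=$80.00
After 2 (month_end (apply 3% monthly interest)): balance=$1112.40 total_interest=$112.40
After 3 (deposit($1000)): balance=$2112.40 total_interest=$112.40
After 4 (month_end (apply 3% monthly interest)): balance=$2175.77 total_interest=$175.77
After 5 (withdraw($200)): balance=$1975.77 total_interest=$175.77
After 6 (withdraw($300)): balance=$1675.77 total_interest=$175.77
After 7 (year_end (apply 8% annual interest)): balance=$1809.83 total_interest=$309.83
After 8 (month_end (apply 3% monthly interest)): balance=$1864.12 total_interest=$364.12
After 9 (withdraw($100)): balance=$1764.12 total_interest=$364.12
After 10 (deposit($1000)): balance=$2764.12 total_interest=$364.12
After 11 (withdraw($100)): balance=$2664.12 total_interest=$364.12
After 12 (year_end (apply 8% annual interest)): balance=$2877.24 total_interest=$577.24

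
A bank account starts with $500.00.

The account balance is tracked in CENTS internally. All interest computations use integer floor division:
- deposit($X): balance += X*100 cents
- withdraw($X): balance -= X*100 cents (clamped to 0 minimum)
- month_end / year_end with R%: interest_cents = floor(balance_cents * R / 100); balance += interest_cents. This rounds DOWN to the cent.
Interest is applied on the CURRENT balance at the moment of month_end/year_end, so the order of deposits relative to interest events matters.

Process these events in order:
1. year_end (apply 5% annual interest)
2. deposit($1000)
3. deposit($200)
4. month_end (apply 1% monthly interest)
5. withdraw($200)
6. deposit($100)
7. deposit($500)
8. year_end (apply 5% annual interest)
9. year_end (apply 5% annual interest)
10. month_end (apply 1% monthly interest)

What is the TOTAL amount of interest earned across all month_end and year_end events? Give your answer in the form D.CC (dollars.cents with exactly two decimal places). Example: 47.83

Answer: 285.43

Derivation:
After 1 (year_end (apply 5% annual interest)): balance=$525.00 total_interest=$25.00
After 2 (deposit($1000)): balance=$1525.00 total_interest=$25.00
After 3 (deposit($200)): balance=$1725.00 total_interest=$25.00
After 4 (month_end (apply 1% monthly interest)): balance=$1742.25 total_interest=$42.25
After 5 (withdraw($200)): balance=$1542.25 total_interest=$42.25
After 6 (deposit($100)): balance=$1642.25 total_interest=$42.25
After 7 (deposit($500)): balance=$2142.25 total_interest=$42.25
After 8 (year_end (apply 5% annual interest)): balance=$2249.36 total_interest=$149.36
After 9 (year_end (apply 5% annual interest)): balance=$2361.82 total_interest=$261.82
After 10 (month_end (apply 1% monthly interest)): balance=$2385.43 total_interest=$285.43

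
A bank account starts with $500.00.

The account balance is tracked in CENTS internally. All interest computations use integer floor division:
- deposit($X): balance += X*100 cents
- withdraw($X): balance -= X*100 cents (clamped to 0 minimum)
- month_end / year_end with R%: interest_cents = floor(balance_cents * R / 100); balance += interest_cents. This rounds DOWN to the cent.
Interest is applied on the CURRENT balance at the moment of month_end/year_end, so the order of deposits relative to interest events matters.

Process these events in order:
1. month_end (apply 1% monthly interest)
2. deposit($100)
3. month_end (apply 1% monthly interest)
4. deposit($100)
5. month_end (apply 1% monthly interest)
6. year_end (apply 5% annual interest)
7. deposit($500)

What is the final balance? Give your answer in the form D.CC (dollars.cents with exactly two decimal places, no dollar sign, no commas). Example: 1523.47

After 1 (month_end (apply 1% monthly interest)): balance=$505.00 total_interest=$5.00
After 2 (deposit($100)): balance=$605.00 total_interest=$5.00
After 3 (month_end (apply 1% monthly interest)): balance=$611.05 total_interest=$11.05
After 4 (deposit($100)): balance=$711.05 total_interest=$11.05
After 5 (month_end (apply 1% monthly interest)): balance=$718.16 total_interest=$18.16
After 6 (year_end (apply 5% annual interest)): balance=$754.06 total_interest=$54.06
After 7 (deposit($500)): balance=$1254.06 total_interest=$54.06

Answer: 1254.06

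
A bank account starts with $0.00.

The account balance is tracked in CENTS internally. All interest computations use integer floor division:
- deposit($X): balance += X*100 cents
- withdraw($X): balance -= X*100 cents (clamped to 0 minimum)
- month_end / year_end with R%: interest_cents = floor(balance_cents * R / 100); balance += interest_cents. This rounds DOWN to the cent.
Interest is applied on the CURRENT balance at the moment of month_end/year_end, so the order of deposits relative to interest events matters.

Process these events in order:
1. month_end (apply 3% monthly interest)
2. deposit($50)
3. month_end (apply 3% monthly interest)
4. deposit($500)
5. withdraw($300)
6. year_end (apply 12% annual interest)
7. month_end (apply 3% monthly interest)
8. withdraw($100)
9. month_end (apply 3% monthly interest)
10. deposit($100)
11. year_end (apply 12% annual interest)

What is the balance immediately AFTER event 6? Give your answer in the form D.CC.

Answer: 281.68

Derivation:
After 1 (month_end (apply 3% monthly interest)): balance=$0.00 total_interest=$0.00
After 2 (deposit($50)): balance=$50.00 total_interest=$0.00
After 3 (month_end (apply 3% monthly interest)): balance=$51.50 total_interest=$1.50
After 4 (deposit($500)): balance=$551.50 total_interest=$1.50
After 5 (withdraw($300)): balance=$251.50 total_interest=$1.50
After 6 (year_end (apply 12% annual interest)): balance=$281.68 total_interest=$31.68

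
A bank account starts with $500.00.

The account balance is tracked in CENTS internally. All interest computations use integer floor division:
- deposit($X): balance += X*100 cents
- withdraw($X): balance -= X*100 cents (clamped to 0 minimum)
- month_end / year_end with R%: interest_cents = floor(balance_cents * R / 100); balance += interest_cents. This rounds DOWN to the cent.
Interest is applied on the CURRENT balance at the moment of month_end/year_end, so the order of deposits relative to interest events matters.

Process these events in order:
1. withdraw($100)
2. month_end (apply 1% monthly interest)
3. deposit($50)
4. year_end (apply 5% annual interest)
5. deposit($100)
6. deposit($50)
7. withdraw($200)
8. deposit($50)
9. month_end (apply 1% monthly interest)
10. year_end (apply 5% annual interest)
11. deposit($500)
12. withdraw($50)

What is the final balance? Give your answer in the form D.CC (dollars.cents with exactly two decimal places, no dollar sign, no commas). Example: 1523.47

After 1 (withdraw($100)): balance=$400.00 total_interest=$0.00
After 2 (month_end (apply 1% monthly interest)): balance=$404.00 total_interest=$4.00
After 3 (deposit($50)): balance=$454.00 total_interest=$4.00
After 4 (year_end (apply 5% annual interest)): balance=$476.70 total_interest=$26.70
After 5 (deposit($100)): balance=$576.70 total_interest=$26.70
After 6 (deposit($50)): balance=$626.70 total_interest=$26.70
After 7 (withdraw($200)): balance=$426.70 total_interest=$26.70
After 8 (deposit($50)): balance=$476.70 total_interest=$26.70
After 9 (month_end (apply 1% monthly interest)): balance=$481.46 total_interest=$31.46
After 10 (year_end (apply 5% annual interest)): balance=$505.53 total_interest=$55.53
After 11 (deposit($500)): balance=$1005.53 total_interest=$55.53
After 12 (withdraw($50)): balance=$955.53 total_interest=$55.53

Answer: 955.53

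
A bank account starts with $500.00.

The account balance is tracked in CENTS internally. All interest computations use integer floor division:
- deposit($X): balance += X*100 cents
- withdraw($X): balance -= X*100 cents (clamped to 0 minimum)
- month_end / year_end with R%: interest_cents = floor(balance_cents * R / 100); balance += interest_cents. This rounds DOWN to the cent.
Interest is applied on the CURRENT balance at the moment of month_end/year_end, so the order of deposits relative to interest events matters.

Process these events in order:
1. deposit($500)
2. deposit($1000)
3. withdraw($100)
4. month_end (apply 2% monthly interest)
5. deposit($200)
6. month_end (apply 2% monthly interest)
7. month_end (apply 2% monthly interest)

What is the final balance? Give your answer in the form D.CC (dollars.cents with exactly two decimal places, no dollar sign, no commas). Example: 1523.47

After 1 (deposit($500)): balance=$1000.00 total_interest=$0.00
After 2 (deposit($1000)): balance=$2000.00 total_interest=$0.00
After 3 (withdraw($100)): balance=$1900.00 total_interest=$0.00
After 4 (month_end (apply 2% monthly interest)): balance=$1938.00 total_interest=$38.00
After 5 (deposit($200)): balance=$2138.00 total_interest=$38.00
After 6 (month_end (apply 2% monthly interest)): balance=$2180.76 total_interest=$80.76
After 7 (month_end (apply 2% monthly interest)): balance=$2224.37 total_interest=$124.37

Answer: 2224.37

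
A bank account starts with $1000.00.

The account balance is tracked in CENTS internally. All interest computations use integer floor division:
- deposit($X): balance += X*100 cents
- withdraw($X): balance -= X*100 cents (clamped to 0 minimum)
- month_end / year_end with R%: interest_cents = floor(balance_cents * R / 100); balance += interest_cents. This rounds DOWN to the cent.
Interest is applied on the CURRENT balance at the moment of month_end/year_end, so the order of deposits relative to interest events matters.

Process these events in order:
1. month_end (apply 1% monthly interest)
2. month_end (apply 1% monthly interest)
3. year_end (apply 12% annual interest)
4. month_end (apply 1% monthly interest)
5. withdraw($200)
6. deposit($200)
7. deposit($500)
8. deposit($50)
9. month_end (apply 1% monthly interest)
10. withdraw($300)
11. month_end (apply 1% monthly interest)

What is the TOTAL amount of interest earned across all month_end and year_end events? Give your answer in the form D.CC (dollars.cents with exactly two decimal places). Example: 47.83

Answer: 185.16

Derivation:
After 1 (month_end (apply 1% monthly interest)): balance=$1010.00 total_interest=$10.00
After 2 (month_end (apply 1% monthly interest)): balance=$1020.10 total_interest=$20.10
After 3 (year_end (apply 12% annual interest)): balance=$1142.51 total_interest=$142.51
After 4 (month_end (apply 1% monthly interest)): balance=$1153.93 total_interest=$153.93
After 5 (withdraw($200)): balance=$953.93 total_interest=$153.93
After 6 (deposit($200)): balance=$1153.93 total_interest=$153.93
After 7 (deposit($500)): balance=$1653.93 total_interest=$153.93
After 8 (deposit($50)): balance=$1703.93 total_interest=$153.93
After 9 (month_end (apply 1% monthly interest)): balance=$1720.96 total_interest=$170.96
After 10 (withdraw($300)): balance=$1420.96 total_interest=$170.96
After 11 (month_end (apply 1% monthly interest)): balance=$1435.16 total_interest=$185.16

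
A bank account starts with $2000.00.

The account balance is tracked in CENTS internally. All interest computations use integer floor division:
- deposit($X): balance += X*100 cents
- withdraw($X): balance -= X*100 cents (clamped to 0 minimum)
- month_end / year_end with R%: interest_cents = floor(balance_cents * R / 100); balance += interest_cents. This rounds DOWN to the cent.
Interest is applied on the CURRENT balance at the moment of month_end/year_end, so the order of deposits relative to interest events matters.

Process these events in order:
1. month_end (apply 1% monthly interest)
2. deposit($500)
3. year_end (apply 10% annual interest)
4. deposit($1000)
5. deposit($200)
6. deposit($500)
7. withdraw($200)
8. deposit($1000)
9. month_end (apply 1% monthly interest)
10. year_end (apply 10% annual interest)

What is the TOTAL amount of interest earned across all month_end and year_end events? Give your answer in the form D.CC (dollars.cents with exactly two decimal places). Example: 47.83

Answer: 857.19

Derivation:
After 1 (month_end (apply 1% monthly interest)): balance=$2020.00 total_interest=$20.00
After 2 (deposit($500)): balance=$2520.00 total_interest=$20.00
After 3 (year_end (apply 10% annual interest)): balance=$2772.00 total_interest=$272.00
After 4 (deposit($1000)): balance=$3772.00 total_interest=$272.00
After 5 (deposit($200)): balance=$3972.00 total_interest=$272.00
After 6 (deposit($500)): balance=$4472.00 total_interest=$272.00
After 7 (withdraw($200)): balance=$4272.00 total_interest=$272.00
After 8 (deposit($1000)): balance=$5272.00 total_interest=$272.00
After 9 (month_end (apply 1% monthly interest)): balance=$5324.72 total_interest=$324.72
After 10 (year_end (apply 10% annual interest)): balance=$5857.19 total_interest=$857.19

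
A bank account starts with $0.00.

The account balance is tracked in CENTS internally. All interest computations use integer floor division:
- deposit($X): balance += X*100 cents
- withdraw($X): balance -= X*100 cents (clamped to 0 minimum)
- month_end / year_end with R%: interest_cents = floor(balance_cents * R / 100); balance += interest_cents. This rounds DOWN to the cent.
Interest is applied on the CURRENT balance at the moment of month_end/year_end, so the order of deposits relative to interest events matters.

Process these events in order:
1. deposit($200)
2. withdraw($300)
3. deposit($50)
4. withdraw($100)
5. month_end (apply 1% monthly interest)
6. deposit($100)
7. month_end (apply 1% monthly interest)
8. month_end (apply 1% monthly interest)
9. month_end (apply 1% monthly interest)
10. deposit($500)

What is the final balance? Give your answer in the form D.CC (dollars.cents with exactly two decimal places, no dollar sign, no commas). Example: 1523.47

After 1 (deposit($200)): balance=$200.00 total_interest=$0.00
After 2 (withdraw($300)): balance=$0.00 total_interest=$0.00
After 3 (deposit($50)): balance=$50.00 total_interest=$0.00
After 4 (withdraw($100)): balance=$0.00 total_interest=$0.00
After 5 (month_end (apply 1% monthly interest)): balance=$0.00 total_interest=$0.00
After 6 (deposit($100)): balance=$100.00 total_interest=$0.00
After 7 (month_end (apply 1% monthly interest)): balance=$101.00 total_interest=$1.00
After 8 (month_end (apply 1% monthly interest)): balance=$102.01 total_interest=$2.01
After 9 (month_end (apply 1% monthly interest)): balance=$103.03 total_interest=$3.03
After 10 (deposit($500)): balance=$603.03 total_interest=$3.03

Answer: 603.03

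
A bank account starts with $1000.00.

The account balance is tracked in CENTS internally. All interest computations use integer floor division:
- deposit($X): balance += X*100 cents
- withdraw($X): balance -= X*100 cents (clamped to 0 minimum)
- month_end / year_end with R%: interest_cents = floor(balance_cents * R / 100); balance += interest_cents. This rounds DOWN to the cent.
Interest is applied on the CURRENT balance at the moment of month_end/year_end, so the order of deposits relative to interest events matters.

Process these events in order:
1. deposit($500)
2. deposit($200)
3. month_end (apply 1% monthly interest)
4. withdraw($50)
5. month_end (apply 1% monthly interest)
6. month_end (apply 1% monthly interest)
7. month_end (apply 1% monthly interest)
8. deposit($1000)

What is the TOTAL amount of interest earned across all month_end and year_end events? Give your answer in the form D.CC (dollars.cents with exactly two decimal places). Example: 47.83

After 1 (deposit($500)): balance=$1500.00 total_interest=$0.00
After 2 (deposit($200)): balance=$1700.00 total_interest=$0.00
After 3 (month_end (apply 1% monthly interest)): balance=$1717.00 total_interest=$17.00
After 4 (withdraw($50)): balance=$1667.00 total_interest=$17.00
After 5 (month_end (apply 1% monthly interest)): balance=$1683.67 total_interest=$33.67
After 6 (month_end (apply 1% monthly interest)): balance=$1700.50 total_interest=$50.50
After 7 (month_end (apply 1% monthly interest)): balance=$1717.50 total_interest=$67.50
After 8 (deposit($1000)): balance=$2717.50 total_interest=$67.50

Answer: 67.50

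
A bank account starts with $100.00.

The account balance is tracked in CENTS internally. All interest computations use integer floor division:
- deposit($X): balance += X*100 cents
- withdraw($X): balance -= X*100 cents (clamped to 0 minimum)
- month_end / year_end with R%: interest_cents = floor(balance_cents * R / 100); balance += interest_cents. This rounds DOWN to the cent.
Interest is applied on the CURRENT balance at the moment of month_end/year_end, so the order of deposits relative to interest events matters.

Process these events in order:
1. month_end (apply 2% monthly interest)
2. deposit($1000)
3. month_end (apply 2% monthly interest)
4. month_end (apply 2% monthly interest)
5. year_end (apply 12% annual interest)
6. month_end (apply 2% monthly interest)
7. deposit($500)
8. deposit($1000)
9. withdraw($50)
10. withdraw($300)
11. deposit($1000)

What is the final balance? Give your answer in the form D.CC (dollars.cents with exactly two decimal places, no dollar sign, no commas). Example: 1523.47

Answer: 3459.78

Derivation:
After 1 (month_end (apply 2% monthly interest)): balance=$102.00 total_interest=$2.00
After 2 (deposit($1000)): balance=$1102.00 total_interest=$2.00
After 3 (month_end (apply 2% monthly interest)): balance=$1124.04 total_interest=$24.04
After 4 (month_end (apply 2% monthly interest)): balance=$1146.52 total_interest=$46.52
After 5 (year_end (apply 12% annual interest)): balance=$1284.10 total_interest=$184.10
After 6 (month_end (apply 2% monthly interest)): balance=$1309.78 total_interest=$209.78
After 7 (deposit($500)): balance=$1809.78 total_interest=$209.78
After 8 (deposit($1000)): balance=$2809.78 total_interest=$209.78
After 9 (withdraw($50)): balance=$2759.78 total_interest=$209.78
After 10 (withdraw($300)): balance=$2459.78 total_interest=$209.78
After 11 (deposit($1000)): balance=$3459.78 total_interest=$209.78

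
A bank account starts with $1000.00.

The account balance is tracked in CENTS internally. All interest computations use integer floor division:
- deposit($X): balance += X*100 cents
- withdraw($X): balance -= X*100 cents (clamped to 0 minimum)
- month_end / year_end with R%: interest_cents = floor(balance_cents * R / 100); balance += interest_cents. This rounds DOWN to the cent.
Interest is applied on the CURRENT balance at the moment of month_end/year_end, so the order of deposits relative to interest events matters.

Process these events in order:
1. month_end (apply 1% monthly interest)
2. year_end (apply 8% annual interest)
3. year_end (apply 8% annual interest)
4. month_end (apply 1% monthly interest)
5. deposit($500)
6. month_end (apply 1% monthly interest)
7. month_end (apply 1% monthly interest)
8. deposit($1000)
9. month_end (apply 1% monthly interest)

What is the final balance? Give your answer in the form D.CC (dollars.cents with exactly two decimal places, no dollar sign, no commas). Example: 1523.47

After 1 (month_end (apply 1% monthly interest)): balance=$1010.00 total_interest=$10.00
After 2 (year_end (apply 8% annual interest)): balance=$1090.80 total_interest=$90.80
After 3 (year_end (apply 8% annual interest)): balance=$1178.06 total_interest=$178.06
After 4 (month_end (apply 1% monthly interest)): balance=$1189.84 total_interest=$189.84
After 5 (deposit($500)): balance=$1689.84 total_interest=$189.84
After 6 (month_end (apply 1% monthly interest)): balance=$1706.73 total_interest=$206.73
After 7 (month_end (apply 1% monthly interest)): balance=$1723.79 total_interest=$223.79
After 8 (deposit($1000)): balance=$2723.79 total_interest=$223.79
After 9 (month_end (apply 1% monthly interest)): balance=$2751.02 total_interest=$251.02

Answer: 2751.02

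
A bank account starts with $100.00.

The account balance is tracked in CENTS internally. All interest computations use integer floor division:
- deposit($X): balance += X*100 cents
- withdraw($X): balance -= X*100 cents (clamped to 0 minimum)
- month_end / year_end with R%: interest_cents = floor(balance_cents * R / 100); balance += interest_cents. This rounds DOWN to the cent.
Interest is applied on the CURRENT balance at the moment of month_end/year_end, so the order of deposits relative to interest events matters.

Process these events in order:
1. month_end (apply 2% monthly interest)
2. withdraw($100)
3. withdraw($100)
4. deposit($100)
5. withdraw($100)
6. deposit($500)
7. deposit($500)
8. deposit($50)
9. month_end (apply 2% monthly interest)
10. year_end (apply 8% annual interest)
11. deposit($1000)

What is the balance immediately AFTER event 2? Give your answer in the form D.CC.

After 1 (month_end (apply 2% monthly interest)): balance=$102.00 total_interest=$2.00
After 2 (withdraw($100)): balance=$2.00 total_interest=$2.00

Answer: 2.00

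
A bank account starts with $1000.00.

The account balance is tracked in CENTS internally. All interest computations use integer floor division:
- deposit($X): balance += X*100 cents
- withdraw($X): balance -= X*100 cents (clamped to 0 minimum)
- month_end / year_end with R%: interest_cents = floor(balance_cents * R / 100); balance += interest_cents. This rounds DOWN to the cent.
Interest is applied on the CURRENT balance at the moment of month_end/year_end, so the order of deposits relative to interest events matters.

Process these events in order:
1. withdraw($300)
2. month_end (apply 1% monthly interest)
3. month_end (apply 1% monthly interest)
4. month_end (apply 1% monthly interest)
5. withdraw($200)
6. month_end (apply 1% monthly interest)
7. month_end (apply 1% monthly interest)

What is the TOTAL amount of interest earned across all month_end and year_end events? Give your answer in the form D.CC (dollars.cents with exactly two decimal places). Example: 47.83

After 1 (withdraw($300)): balance=$700.00 total_interest=$0.00
After 2 (month_end (apply 1% monthly interest)): balance=$707.00 total_interest=$7.00
After 3 (month_end (apply 1% monthly interest)): balance=$714.07 total_interest=$14.07
After 4 (month_end (apply 1% monthly interest)): balance=$721.21 total_interest=$21.21
After 5 (withdraw($200)): balance=$521.21 total_interest=$21.21
After 6 (month_end (apply 1% monthly interest)): balance=$526.42 total_interest=$26.42
After 7 (month_end (apply 1% monthly interest)): balance=$531.68 total_interest=$31.68

Answer: 31.68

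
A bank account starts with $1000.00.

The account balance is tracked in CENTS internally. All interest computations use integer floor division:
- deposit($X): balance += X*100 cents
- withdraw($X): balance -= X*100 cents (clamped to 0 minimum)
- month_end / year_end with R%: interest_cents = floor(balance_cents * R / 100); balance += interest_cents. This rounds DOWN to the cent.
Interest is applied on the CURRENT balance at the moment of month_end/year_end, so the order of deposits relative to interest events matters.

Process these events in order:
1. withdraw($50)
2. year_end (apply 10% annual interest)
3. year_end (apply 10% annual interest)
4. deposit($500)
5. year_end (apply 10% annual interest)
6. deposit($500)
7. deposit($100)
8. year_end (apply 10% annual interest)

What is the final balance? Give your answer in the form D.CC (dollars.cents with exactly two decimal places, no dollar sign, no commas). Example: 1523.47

After 1 (withdraw($50)): balance=$950.00 total_interest=$0.00
After 2 (year_end (apply 10% annual interest)): balance=$1045.00 total_interest=$95.00
After 3 (year_end (apply 10% annual interest)): balance=$1149.50 total_interest=$199.50
After 4 (deposit($500)): balance=$1649.50 total_interest=$199.50
After 5 (year_end (apply 10% annual interest)): balance=$1814.45 total_interest=$364.45
After 6 (deposit($500)): balance=$2314.45 total_interest=$364.45
After 7 (deposit($100)): balance=$2414.45 total_interest=$364.45
After 8 (year_end (apply 10% annual interest)): balance=$2655.89 total_interest=$605.89

Answer: 2655.89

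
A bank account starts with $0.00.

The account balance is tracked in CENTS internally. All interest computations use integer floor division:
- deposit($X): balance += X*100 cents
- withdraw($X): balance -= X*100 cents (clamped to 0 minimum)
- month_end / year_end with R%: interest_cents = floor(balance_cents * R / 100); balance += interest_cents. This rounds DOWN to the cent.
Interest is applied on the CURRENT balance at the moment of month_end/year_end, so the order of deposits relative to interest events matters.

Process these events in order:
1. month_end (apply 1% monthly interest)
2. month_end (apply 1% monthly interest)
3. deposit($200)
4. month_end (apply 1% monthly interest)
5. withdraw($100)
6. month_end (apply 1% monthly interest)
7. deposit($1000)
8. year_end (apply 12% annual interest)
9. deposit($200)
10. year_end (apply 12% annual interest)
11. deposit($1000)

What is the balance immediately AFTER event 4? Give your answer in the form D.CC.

Answer: 202.00

Derivation:
After 1 (month_end (apply 1% monthly interest)): balance=$0.00 total_interest=$0.00
After 2 (month_end (apply 1% monthly interest)): balance=$0.00 total_interest=$0.00
After 3 (deposit($200)): balance=$200.00 total_interest=$0.00
After 4 (month_end (apply 1% monthly interest)): balance=$202.00 total_interest=$2.00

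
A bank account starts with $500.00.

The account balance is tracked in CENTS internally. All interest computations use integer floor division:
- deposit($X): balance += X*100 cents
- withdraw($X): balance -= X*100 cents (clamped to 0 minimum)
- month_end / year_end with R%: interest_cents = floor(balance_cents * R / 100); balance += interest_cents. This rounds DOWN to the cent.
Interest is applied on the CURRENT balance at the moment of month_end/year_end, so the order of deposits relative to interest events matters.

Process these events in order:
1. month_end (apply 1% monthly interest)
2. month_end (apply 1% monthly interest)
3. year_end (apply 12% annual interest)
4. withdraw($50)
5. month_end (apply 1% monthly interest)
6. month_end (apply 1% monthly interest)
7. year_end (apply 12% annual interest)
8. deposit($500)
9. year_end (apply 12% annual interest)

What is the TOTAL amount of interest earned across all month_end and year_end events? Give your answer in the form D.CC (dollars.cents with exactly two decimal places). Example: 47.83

After 1 (month_end (apply 1% monthly interest)): balance=$505.00 total_interest=$5.00
After 2 (month_end (apply 1% monthly interest)): balance=$510.05 total_interest=$10.05
After 3 (year_end (apply 12% annual interest)): balance=$571.25 total_interest=$71.25
After 4 (withdraw($50)): balance=$521.25 total_interest=$71.25
After 5 (month_end (apply 1% monthly interest)): balance=$526.46 total_interest=$76.46
After 6 (month_end (apply 1% monthly interest)): balance=$531.72 total_interest=$81.72
After 7 (year_end (apply 12% annual interest)): balance=$595.52 total_interest=$145.52
After 8 (deposit($500)): balance=$1095.52 total_interest=$145.52
After 9 (year_end (apply 12% annual interest)): balance=$1226.98 total_interest=$276.98

Answer: 276.98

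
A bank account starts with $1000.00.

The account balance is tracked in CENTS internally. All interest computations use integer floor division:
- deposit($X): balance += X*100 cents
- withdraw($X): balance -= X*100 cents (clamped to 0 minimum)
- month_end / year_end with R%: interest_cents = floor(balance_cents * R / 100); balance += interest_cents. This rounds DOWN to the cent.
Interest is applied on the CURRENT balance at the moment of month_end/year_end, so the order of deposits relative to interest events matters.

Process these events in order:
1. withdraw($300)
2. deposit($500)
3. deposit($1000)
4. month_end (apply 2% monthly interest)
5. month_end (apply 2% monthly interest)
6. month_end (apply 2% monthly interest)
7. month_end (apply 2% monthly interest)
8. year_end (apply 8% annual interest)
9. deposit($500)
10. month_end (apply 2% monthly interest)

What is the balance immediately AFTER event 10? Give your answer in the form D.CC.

Answer: 3133.27

Derivation:
After 1 (withdraw($300)): balance=$700.00 total_interest=$0.00
After 2 (deposit($500)): balance=$1200.00 total_interest=$0.00
After 3 (deposit($1000)): balance=$2200.00 total_interest=$0.00
After 4 (month_end (apply 2% monthly interest)): balance=$2244.00 total_interest=$44.00
After 5 (month_end (apply 2% monthly interest)): balance=$2288.88 total_interest=$88.88
After 6 (month_end (apply 2% monthly interest)): balance=$2334.65 total_interest=$134.65
After 7 (month_end (apply 2% monthly interest)): balance=$2381.34 total_interest=$181.34
After 8 (year_end (apply 8% annual interest)): balance=$2571.84 total_interest=$371.84
After 9 (deposit($500)): balance=$3071.84 total_interest=$371.84
After 10 (month_end (apply 2% monthly interest)): balance=$3133.27 total_interest=$433.27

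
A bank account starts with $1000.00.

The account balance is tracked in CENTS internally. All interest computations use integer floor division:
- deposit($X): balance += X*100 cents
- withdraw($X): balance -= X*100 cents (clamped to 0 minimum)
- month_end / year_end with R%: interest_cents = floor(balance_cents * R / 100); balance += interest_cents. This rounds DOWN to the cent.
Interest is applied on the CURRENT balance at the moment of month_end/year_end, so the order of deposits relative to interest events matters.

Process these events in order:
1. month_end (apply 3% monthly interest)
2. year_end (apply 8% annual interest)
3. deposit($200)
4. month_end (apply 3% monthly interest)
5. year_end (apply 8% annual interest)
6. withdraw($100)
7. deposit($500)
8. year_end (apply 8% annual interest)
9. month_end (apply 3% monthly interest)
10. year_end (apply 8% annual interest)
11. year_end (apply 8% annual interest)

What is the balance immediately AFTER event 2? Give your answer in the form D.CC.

Answer: 1112.40

Derivation:
After 1 (month_end (apply 3% monthly interest)): balance=$1030.00 total_interest=$30.00
After 2 (year_end (apply 8% annual interest)): balance=$1112.40 total_interest=$112.40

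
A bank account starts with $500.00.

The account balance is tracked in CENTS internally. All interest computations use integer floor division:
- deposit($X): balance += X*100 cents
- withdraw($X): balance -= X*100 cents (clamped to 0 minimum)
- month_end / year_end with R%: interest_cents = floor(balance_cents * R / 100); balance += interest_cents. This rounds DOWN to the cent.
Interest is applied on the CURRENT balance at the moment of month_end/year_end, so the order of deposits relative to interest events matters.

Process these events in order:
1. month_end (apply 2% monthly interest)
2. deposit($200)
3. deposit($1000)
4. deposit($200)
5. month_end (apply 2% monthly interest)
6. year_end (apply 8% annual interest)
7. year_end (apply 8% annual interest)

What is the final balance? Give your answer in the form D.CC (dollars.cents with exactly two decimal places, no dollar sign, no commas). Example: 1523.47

Answer: 2272.37

Derivation:
After 1 (month_end (apply 2% monthly interest)): balance=$510.00 total_interest=$10.00
After 2 (deposit($200)): balance=$710.00 total_interest=$10.00
After 3 (deposit($1000)): balance=$1710.00 total_interest=$10.00
After 4 (deposit($200)): balance=$1910.00 total_interest=$10.00
After 5 (month_end (apply 2% monthly interest)): balance=$1948.20 total_interest=$48.20
After 6 (year_end (apply 8% annual interest)): balance=$2104.05 total_interest=$204.05
After 7 (year_end (apply 8% annual interest)): balance=$2272.37 total_interest=$372.37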